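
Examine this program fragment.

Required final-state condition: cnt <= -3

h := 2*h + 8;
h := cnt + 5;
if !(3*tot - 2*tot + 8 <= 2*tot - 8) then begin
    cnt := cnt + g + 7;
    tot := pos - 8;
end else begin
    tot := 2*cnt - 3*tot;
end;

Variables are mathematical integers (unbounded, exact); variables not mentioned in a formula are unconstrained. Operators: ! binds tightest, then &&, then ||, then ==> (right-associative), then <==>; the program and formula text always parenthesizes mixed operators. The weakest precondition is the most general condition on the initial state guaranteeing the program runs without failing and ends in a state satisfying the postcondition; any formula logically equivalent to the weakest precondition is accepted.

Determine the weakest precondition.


Working backward. After the program, cnt <= -3 must hold.
Then branch requires cnt + g <= -10; else branch requires cnt <= -3.
Before the if: ((!(tot >= 16)) ==> cnt + g <= -10) && (tot >= 16 ==> cnt <= -3)
Before h := cnt + 5: ((!(tot >= 16)) ==> cnt + g <= -10) && (tot >= 16 ==> cnt <= -3)
Before h := 2*h + 8: ((!(tot >= 16)) ==> cnt + g <= -10) && (tot >= 16 ==> cnt <= -3)
Answer: WP = ((!(tot >= 16)) ==> cnt + g <= -10) && (tot >= 16 ==> cnt <= -3)


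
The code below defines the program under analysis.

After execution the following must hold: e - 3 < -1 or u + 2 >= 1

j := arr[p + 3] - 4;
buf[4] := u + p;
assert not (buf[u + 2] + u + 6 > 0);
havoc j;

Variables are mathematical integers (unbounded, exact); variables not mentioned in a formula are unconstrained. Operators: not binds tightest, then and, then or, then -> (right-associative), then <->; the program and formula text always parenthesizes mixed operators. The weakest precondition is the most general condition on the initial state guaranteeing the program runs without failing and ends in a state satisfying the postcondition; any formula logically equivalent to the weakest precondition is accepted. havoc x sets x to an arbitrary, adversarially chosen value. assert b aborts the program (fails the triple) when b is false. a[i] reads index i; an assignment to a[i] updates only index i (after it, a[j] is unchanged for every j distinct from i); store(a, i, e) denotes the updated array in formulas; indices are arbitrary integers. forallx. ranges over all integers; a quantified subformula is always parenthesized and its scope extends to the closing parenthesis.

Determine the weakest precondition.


Working backward. After the program, the postcondition e - 3 < -1 or u + 2 >= 1 must hold; in canonical form it is e < 2 or u >= -1.
Before havoc j: e < 2 or u >= -1
Before assert not (buf[u + 2] + u + 6 > 0): (not (buf[u + 2] + u > -6)) and (e < 2 or u >= -1)
Before buf[4] := u + p: (not (store(buf, 4, p + u)[u + 2] + u > -6)) and (e < 2 or u >= -1)
Before j := arr[p + 3] - 4: (not (store(buf, 4, p + u)[u + 2] + u > -6)) and (e < 2 or u >= -1)
Answer: WP = (not (store(buf, 4, p + u)[u + 2] + u > -6)) and (e < 2 or u >= -1)


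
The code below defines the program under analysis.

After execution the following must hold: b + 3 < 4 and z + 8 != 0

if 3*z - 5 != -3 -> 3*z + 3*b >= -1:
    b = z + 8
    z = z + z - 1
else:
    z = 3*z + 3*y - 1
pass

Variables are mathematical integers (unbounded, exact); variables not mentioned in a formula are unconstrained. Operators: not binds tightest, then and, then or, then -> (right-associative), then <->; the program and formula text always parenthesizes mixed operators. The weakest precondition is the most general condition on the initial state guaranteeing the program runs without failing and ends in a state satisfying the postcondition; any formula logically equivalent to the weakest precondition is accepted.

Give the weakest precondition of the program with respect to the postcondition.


Working backward. After the program, the postcondition b + 3 < 4 and z + 8 != 0 must hold; in canonical form it is b < 1 and z != -8.
Before skip: b < 1 and z != -8
Then branch requires z < -7 and 2*z != -7; else branch requires b < 1 and 3*y + 3*z != -7.
Before the if: ((3*z != 2 -> 3*b + 3*z >= -1) -> (z < -7 and 2*z != -7)) and ((not (3*z != 2 -> 3*b + 3*z >= -1)) -> (b < 1 and 3*y + 3*z != -7))
Answer: WP = ((3*z != 2 -> 3*b + 3*z >= -1) -> (z < -7 and 2*z != -7)) and ((not (3*z != 2 -> 3*b + 3*z >= -1)) -> (b < 1 and 3*y + 3*z != -7))


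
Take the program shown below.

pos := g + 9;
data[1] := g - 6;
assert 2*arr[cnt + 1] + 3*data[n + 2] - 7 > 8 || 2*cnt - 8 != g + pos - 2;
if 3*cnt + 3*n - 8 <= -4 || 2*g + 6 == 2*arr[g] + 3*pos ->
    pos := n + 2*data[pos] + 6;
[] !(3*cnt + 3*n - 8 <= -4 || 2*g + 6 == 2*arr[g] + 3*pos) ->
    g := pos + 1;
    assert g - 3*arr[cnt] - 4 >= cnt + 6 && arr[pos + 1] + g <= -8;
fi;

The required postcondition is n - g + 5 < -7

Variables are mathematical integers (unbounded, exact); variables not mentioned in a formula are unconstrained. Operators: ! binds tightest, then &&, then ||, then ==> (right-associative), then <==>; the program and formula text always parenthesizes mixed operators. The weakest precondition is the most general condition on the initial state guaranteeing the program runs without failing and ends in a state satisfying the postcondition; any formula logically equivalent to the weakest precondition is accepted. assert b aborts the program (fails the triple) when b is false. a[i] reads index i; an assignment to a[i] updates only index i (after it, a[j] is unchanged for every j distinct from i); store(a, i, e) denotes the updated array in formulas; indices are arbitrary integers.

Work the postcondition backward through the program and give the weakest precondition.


Working backward. After the program, the postcondition n - g + 5 < -7 must hold; in canonical form it is n < g - 12.
Then branch requires n < g - 12; else branch requires pos >= 3*arr[cnt] + cnt + 9 && arr[pos + 1] + pos <= -9 && n < pos - 11.
Before the if: ((3*cnt + 3*n <= 4 || 2*g == 2*arr[g] + 3*pos - 6) ==> n < g - 12) && ((!(3*cnt + 3*n <= 4 || 2*g == 2*arr[g] + 3*pos - 6)) ==> (pos >= 3*arr[cnt] + cnt + 9 && arr[pos + 1] + pos <= -9 && n < pos - 11))
Before assert 2*arr[cnt + 1] + 3*data[n + 2] - 7 > 8 || 2*cnt - 8 != g + pos - 2: (2*arr[cnt + 1] + 3*data[n + 2] > 15 || 2*cnt != g + pos + 6) && ((3*cnt + 3*n <= 4 || 2*g == 2*arr[g] + 3*pos - 6) ==> n < g - 12) && ((!(3*cnt + 3*n <= 4 || 2*g == 2*arr[g] + 3*pos - 6)) ==> (pos >= 3*arr[cnt] + cnt + 9 && arr[pos + 1] + pos <= -9 && n < pos - 11))
Before data[1] := g - 6: (2*arr[cnt + 1] + 3*store(data, 1, g - 6)[n + 2] > 15 || 2*cnt != g + pos + 6) && ((3*cnt + 3*n <= 4 || 2*g == 2*arr[g] + 3*pos - 6) ==> n < g - 12) && ((!(3*cnt + 3*n <= 4 || 2*g == 2*arr[g] + 3*pos - 6)) ==> (pos >= 3*arr[cnt] + cnt + 9 && arr[pos + 1] + pos <= -9 && n < pos - 11))
Before pos := g + 9: (2*arr[cnt + 1] + 3*store(data, 1, g - 6)[n + 2] > 15 || 2*cnt != 2*g + 15) && ((3*cnt + 3*n <= 4 || 2*arr[g] + g == -21) ==> n < g - 12) && ((!(3*cnt + 3*n <= 4 || 2*arr[g] + g == -21)) ==> (g >= 3*arr[cnt] + cnt && arr[g + 10] + g <= -18 && n < g - 2))
Answer: WP = (2*arr[cnt + 1] + 3*store(data, 1, g - 6)[n + 2] > 15 || 2*cnt != 2*g + 15) && ((3*cnt + 3*n <= 4 || 2*arr[g] + g == -21) ==> n < g - 12) && ((!(3*cnt + 3*n <= 4 || 2*arr[g] + g == -21)) ==> (g >= 3*arr[cnt] + cnt && arr[g + 10] + g <= -18 && n < g - 2))


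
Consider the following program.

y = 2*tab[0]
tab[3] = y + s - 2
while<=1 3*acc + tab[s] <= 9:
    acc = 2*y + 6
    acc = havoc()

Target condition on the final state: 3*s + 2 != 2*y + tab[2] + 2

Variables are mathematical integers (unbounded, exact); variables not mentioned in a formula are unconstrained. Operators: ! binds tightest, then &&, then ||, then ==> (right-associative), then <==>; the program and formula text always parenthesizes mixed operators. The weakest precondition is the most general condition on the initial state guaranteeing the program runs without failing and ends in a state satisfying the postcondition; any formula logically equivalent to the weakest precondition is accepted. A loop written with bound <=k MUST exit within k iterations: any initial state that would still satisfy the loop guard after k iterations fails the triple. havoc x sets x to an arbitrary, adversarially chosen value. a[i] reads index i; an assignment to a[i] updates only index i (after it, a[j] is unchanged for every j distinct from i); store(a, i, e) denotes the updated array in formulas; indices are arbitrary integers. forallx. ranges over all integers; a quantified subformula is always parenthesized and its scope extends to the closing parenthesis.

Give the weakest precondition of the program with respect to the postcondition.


Working backward. After the program, the postcondition 3*s + 2 != 2*y + tab[2] + 2 must hold; in canonical form it is 3*s != tab[2] + 2*y.
Before the loop (bound <=1), unroll the exhaustion recursion (WP_0 = exit-now case; WP_j = one more guarded iteration, up to j = 1):
  WP_0: (!(tab[s] + 3*acc <= 9)) && 3*s != tab[2] + 2*y
  WP_1: (tab[s] + 3*acc <= 9 ==> (forall acc_1. ((!(tab[s] + 3*acc_1 <= 9)) && 3*s != tab[2] + 2*y))) && ((!(tab[s] + 3*acc <= 9)) ==> 3*s != tab[2] + 2*y)
So before the loop: (tab[s] + 3*acc <= 9 ==> (forall acc_1. ((!(tab[s] + 3*acc_1 <= 9)) && 3*s != tab[2] + 2*y))) && ((!(tab[s] + 3*acc <= 9)) ==> 3*s != tab[2] + 2*y)
Before tab[3] := y + s - 2: (store(tab, 3, s + y - 2)[s] + 3*acc <= 9 ==> (forall acc_1. ((!(store(tab, 3, s + y - 2)[s] + 3*acc_1 <= 9)) && 3*s != tab[2] + 2*y))) && ((!(store(tab, 3, s + y - 2)[s] + 3*acc <= 9)) ==> 3*s != tab[2] + 2*y)
Before y := 2*tab[0]: (store(tab, 3, 2*tab[0] + s - 2)[s] + 3*acc <= 9 ==> (forall acc_1. ((!(store(tab, 3, 2*tab[0] + s - 2)[s] + 3*acc_1 <= 9)) && 3*s != 4*tab[0] + tab[2]))) && ((!(store(tab, 3, 2*tab[0] + s - 2)[s] + 3*acc <= 9)) ==> 3*s != 4*tab[0] + tab[2])
Answer: WP = (store(tab, 3, 2*tab[0] + s - 2)[s] + 3*acc <= 9 ==> (forall acc_1. ((!(store(tab, 3, 2*tab[0] + s - 2)[s] + 3*acc_1 <= 9)) && 3*s != 4*tab[0] + tab[2]))) && ((!(store(tab, 3, 2*tab[0] + s - 2)[s] + 3*acc <= 9)) ==> 3*s != 4*tab[0] + tab[2])


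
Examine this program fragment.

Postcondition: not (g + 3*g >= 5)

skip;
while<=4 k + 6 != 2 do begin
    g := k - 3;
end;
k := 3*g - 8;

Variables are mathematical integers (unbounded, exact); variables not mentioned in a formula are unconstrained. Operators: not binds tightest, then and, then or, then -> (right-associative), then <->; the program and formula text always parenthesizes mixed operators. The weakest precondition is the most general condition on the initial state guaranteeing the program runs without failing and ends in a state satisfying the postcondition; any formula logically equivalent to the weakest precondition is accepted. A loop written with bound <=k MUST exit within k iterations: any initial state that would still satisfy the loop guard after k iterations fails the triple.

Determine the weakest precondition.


Working backward. After the program, the postcondition not (g + 3*g >= 5) must hold; in canonical form it is not (4*g >= 5).
Before k := 3*g - 8: not (4*g >= 5)
Before the loop (bound <=4), unroll the exhaustion recursion (WP_0 = exit-now case; WP_j = one more guarded iteration, up to j = 4):
  WP_0: (not (k != -4)) and (not (4*g >= 5))
  WP_1: (k != -4 -> ((not (k != -4)) and (not (4*k >= 17)))) and ((not (k != -4)) -> (not (4*g >= 5)))
  WP_2: (k != -4 -> ((k != -4 -> ((not (k != -4)) and (not (4*k >= 17)))) and ((not (k != -4)) -> (not (4*k >= 17))))) and ((not (k != -4)) -> (not (4*g >= 5)))
  WP_3: (k != -4 -> ((k != -4 -> ((k != -4 -> ((not (k != -4)) and (not (4*k >= 17)))) and ((not (k != -4)) -> (not (4*k >= 17))))) and ((not (k != -4)) -> (not (4*k >= 17))))) and ((not (k != -4)) -> (not (4*g >= 5)))
  WP_4: (k != -4 -> ((k != -4 -> ((k != -4 -> ((k != -4 -> ((not (k != -4)) and (not (4*k >= 17)))) and ((not (k != -4)) -> (not (4*k >= 17))))) and ((not (k != -4)) -> (not (4*k >= 17))))) and ((not (k != -4)) -> (not (4*k >= 17))))) and ((not (k != -4)) -> (not (4*g >= 5)))
So before the loop: (k != -4 -> ((k != -4 -> ((k != -4 -> ((k != -4 -> ((not (k != -4)) and (not (4*k >= 17)))) and ((not (k != -4)) -> (not (4*k >= 17))))) and ((not (k != -4)) -> (not (4*k >= 17))))) and ((not (k != -4)) -> (not (4*k >= 17))))) and ((not (k != -4)) -> (not (4*g >= 5)))
Before skip: (k != -4 -> ((k != -4 -> ((k != -4 -> ((k != -4 -> ((not (k != -4)) and (not (4*k >= 17)))) and ((not (k != -4)) -> (not (4*k >= 17))))) and ((not (k != -4)) -> (not (4*k >= 17))))) and ((not (k != -4)) -> (not (4*k >= 17))))) and ((not (k != -4)) -> (not (4*g >= 5)))
Answer: WP = (k != -4 -> ((k != -4 -> ((k != -4 -> ((k != -4 -> ((not (k != -4)) and (not (4*k >= 17)))) and ((not (k != -4)) -> (not (4*k >= 17))))) and ((not (k != -4)) -> (not (4*k >= 17))))) and ((not (k != -4)) -> (not (4*k >= 17))))) and ((not (k != -4)) -> (not (4*g >= 5)))


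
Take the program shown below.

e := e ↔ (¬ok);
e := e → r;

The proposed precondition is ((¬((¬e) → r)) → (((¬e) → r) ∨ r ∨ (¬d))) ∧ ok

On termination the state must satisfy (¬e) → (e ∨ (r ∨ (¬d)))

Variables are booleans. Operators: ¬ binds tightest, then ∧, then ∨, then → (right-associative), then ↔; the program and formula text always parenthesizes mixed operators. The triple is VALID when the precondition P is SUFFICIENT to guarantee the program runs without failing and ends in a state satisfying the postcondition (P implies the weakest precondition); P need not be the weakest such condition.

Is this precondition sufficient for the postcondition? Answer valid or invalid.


Working backward. After the program, the postcondition (¬e) → (e ∨ (r ∨ (¬d))) must hold; in canonical form it is (¬e) → (e ∨ r ∨ (¬d)).
Before e := e → r: (¬(e → r)) → ((e → r) ∨ r ∨ (¬d))
Before e := e ↔ (¬ok): (¬((e ↔ (¬ok)) → r)) → (((e ↔ (¬ok)) → r) ∨ r ∨ (¬d))
The weakest precondition is (¬((e ↔ (¬ok)) → r)) → (((e ↔ (¬ok)) → r) ∨ r ∨ (¬d)).
Check whether ((¬((¬e) → r)) → (((¬e) → r) ∨ r ∨ (¬d))) ∧ ok implies it.
Every state satisfying the precondition satisfies the weakest precondition: the implication holds.
Answer: valid


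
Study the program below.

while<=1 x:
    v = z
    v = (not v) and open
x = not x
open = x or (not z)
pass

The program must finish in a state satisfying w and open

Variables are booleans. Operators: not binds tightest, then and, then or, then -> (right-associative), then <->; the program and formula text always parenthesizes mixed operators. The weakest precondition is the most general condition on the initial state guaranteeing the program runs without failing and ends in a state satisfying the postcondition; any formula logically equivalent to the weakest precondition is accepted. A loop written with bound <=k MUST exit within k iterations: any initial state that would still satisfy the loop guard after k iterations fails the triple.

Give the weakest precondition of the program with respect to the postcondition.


Working backward. After the program, w and open must hold.
Before skip: w and open
Before open := x or (not z): w and (x or (not z))
Before x := not x: w and ((not x) or (not z))
Before the loop (bound <=1), unroll the exhaustion recursion (WP_0 = exit-now case; WP_j = one more guarded iteration, up to j = 1):
  WP_0: (not x) and w and ((not x) or (not z))
  WP_1: (x -> ((not x) and w and ((not x) or (not z)))) and ((not x) -> (w and ((not x) or (not z))))
So before the loop: (x -> ((not x) and w and ((not x) or (not z)))) and ((not x) -> (w and ((not x) or (not z))))
Answer: WP = (x -> ((not x) and w and ((not x) or (not z)))) and ((not x) -> (w and ((not x) or (not z))))


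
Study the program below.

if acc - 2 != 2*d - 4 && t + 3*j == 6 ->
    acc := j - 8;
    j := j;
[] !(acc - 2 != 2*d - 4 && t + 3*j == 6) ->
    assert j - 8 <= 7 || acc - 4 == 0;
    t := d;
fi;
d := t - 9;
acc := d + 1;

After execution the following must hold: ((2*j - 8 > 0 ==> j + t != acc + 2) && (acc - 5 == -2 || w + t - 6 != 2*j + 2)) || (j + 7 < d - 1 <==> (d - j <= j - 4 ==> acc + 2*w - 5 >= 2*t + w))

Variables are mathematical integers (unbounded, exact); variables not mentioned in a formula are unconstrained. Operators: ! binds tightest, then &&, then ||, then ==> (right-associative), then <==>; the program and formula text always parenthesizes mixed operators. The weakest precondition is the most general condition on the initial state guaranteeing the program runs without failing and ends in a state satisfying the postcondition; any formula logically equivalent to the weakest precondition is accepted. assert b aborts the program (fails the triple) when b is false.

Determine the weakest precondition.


Working backward. After the program, the postcondition ((2*j - 8 > 0 ==> j + t != acc + 2) && (acc - 5 == -2 || w + t - 6 != 2*j + 2)) || (j + 7 < d - 1 <==> (d - j <= j - 4 ==> acc + 2*w - 5 >= 2*t + w)) must hold; in canonical form it is ((2*j > 8 ==> j + t != acc + 2) && (acc == 3 || t + w != 2*j + 8)) || (j < d - 8 <==> (d <= 2*j - 4 ==> acc + w >= 2*t + 5)).
Before acc := d + 1: ((2*j > 8 ==> j + t != d + 3) && (d == 2 || t + w != 2*j + 8)) || (j < d - 8 <==> (d <= 2*j - 4 ==> d + w >= 2*t + 4))
Before d := t - 9: ((2*j > 8 ==> j != -6) && (t == 11 || t + w != 2*j + 8)) || (j < t - 17 <==> (t <= 2*j + 5 ==> w >= t + 13))
Then branch requires ((2*j > 8 ==> j != -6) && (t == 11 || t + w != 2*j + 8)) || (j < t - 17 <==> (t <= 2*j + 5 ==> w >= t + 13)); else branch requires (j <= 15 || acc == 4) && (((2*j > 8 ==> j != -6) && (d == 11 || d + w != 2*j + 8)) || (j < d - 17 <==> (d <= 2*j + 5 ==> w >= d + 13))).
Before the if: ((acc != 2*d - 2 && 3*j + t == 6) ==> (((2*j > 8 ==> j != -6) && (t == 11 || t + w != 2*j + 8)) || (j < t - 17 <==> (t <= 2*j + 5 ==> w >= t + 13)))) && ((!(acc != 2*d - 2 && 3*j + t == 6)) ==> ((j <= 15 || acc == 4) && (((2*j > 8 ==> j != -6) && (d == 11 || d + w != 2*j + 8)) || (j < d - 17 <==> (d <= 2*j + 5 ==> w >= d + 13)))))
Answer: WP = ((acc != 2*d - 2 && 3*j + t == 6) ==> (((2*j > 8 ==> j != -6) && (t == 11 || t + w != 2*j + 8)) || (j < t - 17 <==> (t <= 2*j + 5 ==> w >= t + 13)))) && ((!(acc != 2*d - 2 && 3*j + t == 6)) ==> ((j <= 15 || acc == 4) && (((2*j > 8 ==> j != -6) && (d == 11 || d + w != 2*j + 8)) || (j < d - 17 <==> (d <= 2*j + 5 ==> w >= d + 13)))))


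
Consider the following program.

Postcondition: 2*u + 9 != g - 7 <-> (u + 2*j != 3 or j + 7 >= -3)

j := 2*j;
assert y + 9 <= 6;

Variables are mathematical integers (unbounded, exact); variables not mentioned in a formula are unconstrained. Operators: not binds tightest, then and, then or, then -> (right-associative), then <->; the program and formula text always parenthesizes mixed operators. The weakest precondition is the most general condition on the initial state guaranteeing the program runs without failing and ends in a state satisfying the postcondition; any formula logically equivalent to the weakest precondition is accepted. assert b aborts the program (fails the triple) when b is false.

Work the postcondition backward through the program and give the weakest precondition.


Working backward. After the program, the postcondition 2*u + 9 != g - 7 <-> (u + 2*j != 3 or j + 7 >= -3) must hold; in canonical form it is 2*u != g - 16 <-> (2*j + u != 3 or j >= -10).
Before assert y + 9 <= 6: y <= -3 and (2*u != g - 16 <-> (2*j + u != 3 or j >= -10))
Before j := 2*j: y <= -3 and (2*u != g - 16 <-> (4*j + u != 3 or 2*j >= -10))
Answer: WP = y <= -3 and (2*u != g - 16 <-> (4*j + u != 3 or 2*j >= -10))


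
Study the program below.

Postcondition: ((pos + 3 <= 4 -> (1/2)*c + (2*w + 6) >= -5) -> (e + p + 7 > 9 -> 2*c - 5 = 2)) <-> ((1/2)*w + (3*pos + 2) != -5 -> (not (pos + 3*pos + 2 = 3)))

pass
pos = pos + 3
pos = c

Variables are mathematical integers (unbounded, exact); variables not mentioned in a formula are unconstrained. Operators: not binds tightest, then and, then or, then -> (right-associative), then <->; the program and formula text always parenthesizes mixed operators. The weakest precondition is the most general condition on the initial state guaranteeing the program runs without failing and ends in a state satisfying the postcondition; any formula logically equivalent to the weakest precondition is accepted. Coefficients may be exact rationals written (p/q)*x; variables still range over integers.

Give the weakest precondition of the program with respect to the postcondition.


Working backward. After the program, the postcondition ((pos + 3 <= 4 -> (1/2)*c + (2*w + 6) >= -5) -> (e + p + 7 > 9 -> 2*c - 5 = 2)) <-> ((1/2)*w + (3*pos + 2) != -5 -> (not (pos + 3*pos + 2 = 3))) must hold; in canonical form it is ((pos <= 1 -> (1/2)*c + 2*w >= -11) -> (e + p > 2 -> 2*c = 7)) <-> (3*pos + (1/2)*w != -7 -> (not (4*pos = 1))).
Before pos := c: ((c <= 1 -> (1/2)*c + 2*w >= -11) -> (e + p > 2 -> 2*c = 7)) <-> (3*c + (1/2)*w != -7 -> (not (4*c = 1)))
Before pos := pos + 3: ((c <= 1 -> (1/2)*c + 2*w >= -11) -> (e + p > 2 -> 2*c = 7)) <-> (3*c + (1/2)*w != -7 -> (not (4*c = 1)))
Before skip: ((c <= 1 -> (1/2)*c + 2*w >= -11) -> (e + p > 2 -> 2*c = 7)) <-> (3*c + (1/2)*w != -7 -> (not (4*c = 1)))
Answer: WP = ((c <= 1 -> (1/2)*c + 2*w >= -11) -> (e + p > 2 -> 2*c = 7)) <-> (3*c + (1/2)*w != -7 -> (not (4*c = 1)))


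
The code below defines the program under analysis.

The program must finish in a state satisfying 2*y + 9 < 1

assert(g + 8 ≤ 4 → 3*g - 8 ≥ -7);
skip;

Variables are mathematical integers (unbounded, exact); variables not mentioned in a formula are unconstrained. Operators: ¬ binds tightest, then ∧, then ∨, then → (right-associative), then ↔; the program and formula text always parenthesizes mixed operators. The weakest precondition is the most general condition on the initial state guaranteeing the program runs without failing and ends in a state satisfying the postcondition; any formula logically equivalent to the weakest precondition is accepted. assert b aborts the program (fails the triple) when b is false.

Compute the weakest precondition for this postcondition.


Working backward. After the program, the postcondition 2*y + 9 < 1 must hold; in canonical form it is 2*y < -8.
Before skip: 2*y < -8
Before assert g + 8 ≤ 4 → 3*g - 8 ≥ -7: (g ≤ -4 → 3*g ≥ 1) ∧ 2*y < -8
Answer: WP = (g ≤ -4 → 3*g ≥ 1) ∧ 2*y < -8


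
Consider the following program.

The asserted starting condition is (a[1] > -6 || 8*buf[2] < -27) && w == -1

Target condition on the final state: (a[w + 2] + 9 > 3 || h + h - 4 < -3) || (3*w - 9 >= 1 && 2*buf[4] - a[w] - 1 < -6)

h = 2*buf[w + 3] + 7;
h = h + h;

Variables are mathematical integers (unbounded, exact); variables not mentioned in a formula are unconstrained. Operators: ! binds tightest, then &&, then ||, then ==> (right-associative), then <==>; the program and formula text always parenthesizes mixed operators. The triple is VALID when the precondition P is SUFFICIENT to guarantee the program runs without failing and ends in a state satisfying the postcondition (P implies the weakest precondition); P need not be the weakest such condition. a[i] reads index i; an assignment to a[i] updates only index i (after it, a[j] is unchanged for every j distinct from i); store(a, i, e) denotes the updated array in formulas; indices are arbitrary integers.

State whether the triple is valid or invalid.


Working backward. After the program, the postcondition (a[w + 2] + 9 > 3 || h + h - 4 < -3) || (3*w - 9 >= 1 && 2*buf[4] - a[w] - 1 < -6) must hold; in canonical form it is a[w + 2] > -6 || 2*h < 1 || (3*w >= 10 && 2*buf[4] < a[w] - 5).
Before h := h + h: a[w + 2] > -6 || 4*h < 1 || (3*w >= 10 && 2*buf[4] < a[w] - 5)
Before h := 2*buf[w + 3] + 7: a[w + 2] > -6 || 8*buf[w + 3] < -27 || (3*w >= 10 && 2*buf[4] < a[w] - 5)
The weakest precondition is a[w + 2] > -6 || 8*buf[w + 3] < -27 || (3*w >= 10 && 2*buf[4] < a[w] - 5).
Check whether (a[1] > -6 || 8*buf[2] < -27) && w == -1 implies it.
Every state satisfying the precondition satisfies the weakest precondition: the implication holds.
Answer: valid


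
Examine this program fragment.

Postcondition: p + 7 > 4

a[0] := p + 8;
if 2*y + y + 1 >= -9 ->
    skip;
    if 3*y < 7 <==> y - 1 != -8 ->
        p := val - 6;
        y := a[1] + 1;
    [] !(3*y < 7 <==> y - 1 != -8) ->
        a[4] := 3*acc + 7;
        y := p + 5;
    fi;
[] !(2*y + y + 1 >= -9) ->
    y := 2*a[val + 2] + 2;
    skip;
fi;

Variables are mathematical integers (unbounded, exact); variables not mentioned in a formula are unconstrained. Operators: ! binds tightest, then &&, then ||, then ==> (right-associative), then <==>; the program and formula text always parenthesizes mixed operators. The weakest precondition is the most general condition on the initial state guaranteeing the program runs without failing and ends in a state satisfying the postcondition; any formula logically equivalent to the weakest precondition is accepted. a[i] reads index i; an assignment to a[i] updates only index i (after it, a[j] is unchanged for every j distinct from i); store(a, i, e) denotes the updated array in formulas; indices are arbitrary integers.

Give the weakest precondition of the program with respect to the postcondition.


Working backward. After the program, the postcondition p + 7 > 4 must hold; in canonical form it is p > -3.
Then branch requires ((3*y < 7 <==> y != -7) ==> val > 3) && ((!(3*y < 7 <==> y != -7)) ==> p > -3); else branch requires p > -3.
Before the if: (3*y >= -10 ==> (((3*y < 7 <==> y != -7) ==> val > 3) && ((!(3*y < 7 <==> y != -7)) ==> p > -3))) && ((!(3*y >= -10)) ==> p > -3)
Before a[0] := p + 8: (3*y >= -10 ==> (((3*y < 7 <==> y != -7) ==> val > 3) && ((!(3*y < 7 <==> y != -7)) ==> p > -3))) && ((!(3*y >= -10)) ==> p > -3)
Answer: WP = (3*y >= -10 ==> (((3*y < 7 <==> y != -7) ==> val > 3) && ((!(3*y < 7 <==> y != -7)) ==> p > -3))) && ((!(3*y >= -10)) ==> p > -3)


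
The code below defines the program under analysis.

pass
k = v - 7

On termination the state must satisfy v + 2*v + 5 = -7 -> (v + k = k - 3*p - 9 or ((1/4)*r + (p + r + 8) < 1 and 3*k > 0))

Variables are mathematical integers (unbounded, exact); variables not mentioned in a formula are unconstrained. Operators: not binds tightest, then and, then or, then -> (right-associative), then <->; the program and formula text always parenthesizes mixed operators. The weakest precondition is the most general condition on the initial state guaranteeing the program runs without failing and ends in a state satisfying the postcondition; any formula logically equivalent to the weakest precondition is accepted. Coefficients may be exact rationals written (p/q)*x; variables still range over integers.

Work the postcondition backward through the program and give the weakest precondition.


Working backward. After the program, the postcondition v + 2*v + 5 = -7 -> (v + k = k - 3*p - 9 or ((1/4)*r + (p + r + 8) < 1 and 3*k > 0)) must hold; in canonical form it is 3*v = -12 -> (3*p + v = -9 or (p + (5/4)*r < -7 and 3*k > 0)).
Before k := v - 7: 3*v = -12 -> (3*p + v = -9 or (p + (5/4)*r < -7 and 3*v > 21))
Before skip: 3*v = -12 -> (3*p + v = -9 or (p + (5/4)*r < -7 and 3*v > 21))
Answer: WP = 3*v = -12 -> (3*p + v = -9 or (p + (5/4)*r < -7 and 3*v > 21))


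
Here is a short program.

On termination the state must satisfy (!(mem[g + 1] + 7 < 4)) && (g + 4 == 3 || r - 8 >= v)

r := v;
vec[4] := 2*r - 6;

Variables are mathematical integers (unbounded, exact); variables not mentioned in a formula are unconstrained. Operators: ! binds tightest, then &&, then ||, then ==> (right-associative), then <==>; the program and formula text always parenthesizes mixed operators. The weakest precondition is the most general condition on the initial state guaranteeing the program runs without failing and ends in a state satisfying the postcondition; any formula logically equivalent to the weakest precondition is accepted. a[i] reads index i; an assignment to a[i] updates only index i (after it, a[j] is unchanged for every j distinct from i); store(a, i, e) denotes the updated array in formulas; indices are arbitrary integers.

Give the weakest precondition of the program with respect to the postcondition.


Working backward. After the program, the postcondition (!(mem[g + 1] + 7 < 4)) && (g + 4 == 3 || r - 8 >= v) must hold; in canonical form it is (!(mem[g + 1] < -3)) && (g == -1 || r >= v + 8).
Before vec[4] := 2*r - 6: (!(mem[g + 1] < -3)) && (g == -1 || r >= v + 8)
Before r := v: (!(mem[g + 1] < -3)) && g == -1
Answer: WP = (!(mem[g + 1] < -3)) && g == -1


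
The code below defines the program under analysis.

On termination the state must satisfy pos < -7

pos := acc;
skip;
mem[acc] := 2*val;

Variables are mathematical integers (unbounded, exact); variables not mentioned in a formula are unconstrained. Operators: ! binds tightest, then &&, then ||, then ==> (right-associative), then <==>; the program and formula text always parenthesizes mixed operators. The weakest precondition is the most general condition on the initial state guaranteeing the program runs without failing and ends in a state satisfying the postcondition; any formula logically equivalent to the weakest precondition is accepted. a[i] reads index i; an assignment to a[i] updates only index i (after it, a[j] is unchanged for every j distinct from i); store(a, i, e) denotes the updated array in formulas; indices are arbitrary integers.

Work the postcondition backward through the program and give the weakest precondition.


Working backward. After the program, pos < -7 must hold.
Before mem[acc] := 2*val: pos < -7
Before skip: pos < -7
Before pos := acc: acc < -7
Answer: WP = acc < -7


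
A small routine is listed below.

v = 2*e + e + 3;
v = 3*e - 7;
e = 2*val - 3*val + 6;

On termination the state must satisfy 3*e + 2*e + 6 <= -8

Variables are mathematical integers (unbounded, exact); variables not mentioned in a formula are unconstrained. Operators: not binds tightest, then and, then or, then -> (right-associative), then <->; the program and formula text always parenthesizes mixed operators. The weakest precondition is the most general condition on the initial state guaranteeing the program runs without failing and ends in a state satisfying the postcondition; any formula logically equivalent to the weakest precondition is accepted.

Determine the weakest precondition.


Working backward. After the program, the postcondition 3*e + 2*e + 6 <= -8 must hold; in canonical form it is 5*e <= -14.
Before e := 2*val - 3*val + 6: 5*val >= 44
Before v := 3*e - 7: 5*val >= 44
Before v := 2*e + e + 3: 5*val >= 44
Answer: WP = 5*val >= 44


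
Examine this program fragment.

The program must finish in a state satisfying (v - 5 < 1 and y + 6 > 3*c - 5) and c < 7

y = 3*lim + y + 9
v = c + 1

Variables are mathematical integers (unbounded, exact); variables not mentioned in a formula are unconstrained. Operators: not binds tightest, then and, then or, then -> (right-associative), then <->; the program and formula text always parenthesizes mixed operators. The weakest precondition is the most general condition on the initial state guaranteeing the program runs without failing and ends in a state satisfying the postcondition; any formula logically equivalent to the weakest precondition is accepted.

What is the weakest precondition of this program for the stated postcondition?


Working backward. After the program, the postcondition (v - 5 < 1 and y + 6 > 3*c - 5) and c < 7 must hold; in canonical form it is v < 6 and y > 3*c - 11 and c < 7.
Before v := c + 1: c < 5 and y > 3*c - 11 and c < 7
Before y := 3*lim + y + 9: c < 5 and 3*lim + y > 3*c - 20 and c < 7
Answer: WP = c < 5 and 3*lim + y > 3*c - 20 and c < 7


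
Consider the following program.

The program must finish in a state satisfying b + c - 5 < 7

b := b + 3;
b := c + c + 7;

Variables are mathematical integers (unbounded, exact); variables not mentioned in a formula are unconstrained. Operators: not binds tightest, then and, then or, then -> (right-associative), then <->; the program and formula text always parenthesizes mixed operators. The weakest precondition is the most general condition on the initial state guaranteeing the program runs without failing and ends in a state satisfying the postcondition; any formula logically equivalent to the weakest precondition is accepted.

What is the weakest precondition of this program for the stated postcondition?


Working backward. After the program, the postcondition b + c - 5 < 7 must hold; in canonical form it is b + c < 12.
Before b := c + c + 7: 3*c < 5
Before b := b + 3: 3*c < 5
Answer: WP = 3*c < 5


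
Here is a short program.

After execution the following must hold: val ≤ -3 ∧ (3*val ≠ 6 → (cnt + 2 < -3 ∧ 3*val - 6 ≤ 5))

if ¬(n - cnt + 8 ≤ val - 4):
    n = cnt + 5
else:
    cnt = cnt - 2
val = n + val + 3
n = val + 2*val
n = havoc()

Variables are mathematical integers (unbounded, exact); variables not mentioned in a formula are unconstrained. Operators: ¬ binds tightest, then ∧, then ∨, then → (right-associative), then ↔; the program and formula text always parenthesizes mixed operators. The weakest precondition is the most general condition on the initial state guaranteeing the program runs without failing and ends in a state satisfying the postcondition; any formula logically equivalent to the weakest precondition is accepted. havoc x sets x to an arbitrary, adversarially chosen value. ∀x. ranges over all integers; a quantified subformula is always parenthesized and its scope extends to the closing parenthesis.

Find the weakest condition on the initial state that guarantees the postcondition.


Working backward. After the program, the postcondition val ≤ -3 ∧ (3*val ≠ 6 → (cnt + 2 < -3 ∧ 3*val - 6 ≤ 5)) must hold; in canonical form it is val ≤ -3 ∧ (3*val ≠ 6 → (cnt < -5 ∧ 3*val ≤ 11)).
Before havoc n: val ≤ -3 ∧ (3*val ≠ 6 → (cnt < -5 ∧ 3*val ≤ 11))
Before n := val + 2*val: val ≤ -3 ∧ (3*val ≠ 6 → (cnt < -5 ∧ 3*val ≤ 11))
Before val := n + val + 3: n + val ≤ -6 ∧ (3*n + 3*val ≠ -3 → (cnt < -5 ∧ 3*n + 3*val ≤ 2))
Then branch requires cnt + val ≤ -11 ∧ (3*cnt + 3*val ≠ -18 → (cnt < -5 ∧ 3*cnt + 3*val ≤ -13)); else branch requires n + val ≤ -6 ∧ (3*n + 3*val ≠ -3 → (cnt < -3 ∧ 3*n + 3*val ≤ 2)).
Before the if: ((¬(n ≤ cnt + val - 12)) → (cnt + val ≤ -11 ∧ (3*cnt + 3*val ≠ -18 → (cnt < -5 ∧ 3*cnt + 3*val ≤ -13)))) ∧ (n ≤ cnt + val - 12 → (n + val ≤ -6 ∧ (3*n + 3*val ≠ -3 → (cnt < -3 ∧ 3*n + 3*val ≤ 2))))
Answer: WP = ((¬(n ≤ cnt + val - 12)) → (cnt + val ≤ -11 ∧ (3*cnt + 3*val ≠ -18 → (cnt < -5 ∧ 3*cnt + 3*val ≤ -13)))) ∧ (n ≤ cnt + val - 12 → (n + val ≤ -6 ∧ (3*n + 3*val ≠ -3 → (cnt < -3 ∧ 3*n + 3*val ≤ 2))))


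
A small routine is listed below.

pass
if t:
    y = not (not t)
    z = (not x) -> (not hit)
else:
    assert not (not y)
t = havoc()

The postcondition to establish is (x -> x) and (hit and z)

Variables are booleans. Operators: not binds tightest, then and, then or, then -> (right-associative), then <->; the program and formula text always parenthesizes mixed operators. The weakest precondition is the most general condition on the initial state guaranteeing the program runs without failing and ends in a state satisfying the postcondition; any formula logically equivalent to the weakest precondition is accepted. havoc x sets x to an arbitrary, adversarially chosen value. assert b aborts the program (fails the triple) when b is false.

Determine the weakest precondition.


Working backward. After the program, the postcondition (x -> x) and (hit and z) must hold; in canonical form it is hit and z.
Before havoc t: hit and z
Then branch requires hit and ((not x) -> (not hit)); else branch requires y and hit and z.
Before the if: (t -> (hit and ((not x) -> (not hit)))) and ((not t) -> (y and hit and z))
Before skip: (t -> (hit and ((not x) -> (not hit)))) and ((not t) -> (y and hit and z))
Answer: WP = (t -> (hit and ((not x) -> (not hit)))) and ((not t) -> (y and hit and z))


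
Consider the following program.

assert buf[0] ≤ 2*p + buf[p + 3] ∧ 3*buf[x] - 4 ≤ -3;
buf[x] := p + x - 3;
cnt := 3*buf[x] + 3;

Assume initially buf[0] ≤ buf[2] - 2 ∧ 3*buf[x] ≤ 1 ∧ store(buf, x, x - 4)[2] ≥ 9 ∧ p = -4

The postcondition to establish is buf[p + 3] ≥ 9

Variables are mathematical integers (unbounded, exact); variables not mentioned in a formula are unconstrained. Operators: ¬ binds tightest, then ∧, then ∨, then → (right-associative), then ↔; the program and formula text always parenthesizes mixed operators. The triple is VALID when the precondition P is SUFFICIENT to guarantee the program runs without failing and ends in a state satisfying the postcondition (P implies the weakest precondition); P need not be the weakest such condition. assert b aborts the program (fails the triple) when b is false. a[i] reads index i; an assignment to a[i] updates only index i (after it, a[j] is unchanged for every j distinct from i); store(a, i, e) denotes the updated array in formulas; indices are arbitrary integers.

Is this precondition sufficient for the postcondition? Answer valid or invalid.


Working backward. After the program, buf[p + 3] ≥ 9 must hold.
Before cnt := 3*buf[x] + 3: buf[p + 3] ≥ 9
Before buf[x] := p + x - 3: store(buf, x, p + x - 3)[p + 3] ≥ 9
Before assert buf[0] ≤ 2*p + buf[p + 3] ∧ 3*buf[x] - 4 ≤ -3: buf[0] ≤ buf[p + 3] + 2*p ∧ 3*buf[x] ≤ 1 ∧ store(buf, x, p + x - 3)[p + 3] ≥ 9
The weakest precondition is buf[0] ≤ buf[p + 3] + 2*p ∧ 3*buf[x] ≤ 1 ∧ store(buf, x, p + x - 3)[p + 3] ≥ 9.
Check whether buf[0] ≤ buf[2] - 2 ∧ 3*buf[x] ≤ 1 ∧ store(buf, x, x - 4)[2] ≥ 9 ∧ p = -4 implies it.
Countermodel: at the initial state buf = {[-2] = -6516, [-1] = -30152, [0] = -15521, [2] = 9, elsewhere 3}, p = -4, x = -2, the precondition holds but the weakest precondition fails.
Answer: invalid


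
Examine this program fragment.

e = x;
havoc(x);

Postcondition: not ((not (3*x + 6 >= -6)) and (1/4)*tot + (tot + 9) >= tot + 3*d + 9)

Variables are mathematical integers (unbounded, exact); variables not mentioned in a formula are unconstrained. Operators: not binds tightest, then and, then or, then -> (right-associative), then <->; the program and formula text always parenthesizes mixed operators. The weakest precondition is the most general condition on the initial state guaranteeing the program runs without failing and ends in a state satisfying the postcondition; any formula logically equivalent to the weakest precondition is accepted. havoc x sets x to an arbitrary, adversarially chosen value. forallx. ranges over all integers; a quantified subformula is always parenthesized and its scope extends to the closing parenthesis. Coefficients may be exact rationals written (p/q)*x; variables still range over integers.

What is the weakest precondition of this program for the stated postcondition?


Working backward. After the program, the postcondition not ((not (3*x + 6 >= -6)) and (1/4)*tot + (tot + 9) >= tot + 3*d + 9) must hold; in canonical form it is not ((not (3*x >= -12)) and (1/4)*tot >= 3*d).
Before havoc x: forall x_1. (not ((not (3*x_1 >= -12)) and (1/4)*tot >= 3*d))
Before e := x: forall x_1. (not ((not (3*x_1 >= -12)) and (1/4)*tot >= 3*d))
Answer: WP = forall x_1. (not ((not (3*x_1 >= -12)) and (1/4)*tot >= 3*d))


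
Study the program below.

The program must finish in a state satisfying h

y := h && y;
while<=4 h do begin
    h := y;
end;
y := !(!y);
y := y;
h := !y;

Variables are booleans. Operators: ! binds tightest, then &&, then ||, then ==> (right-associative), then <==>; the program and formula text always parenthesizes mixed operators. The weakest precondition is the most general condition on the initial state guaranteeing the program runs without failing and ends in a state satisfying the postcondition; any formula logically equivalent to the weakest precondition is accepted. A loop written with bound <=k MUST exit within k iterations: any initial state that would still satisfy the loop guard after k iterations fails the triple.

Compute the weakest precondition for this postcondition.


Working backward. After the program, h must hold.
Before h := !y: !y
Before y := y: !y
Before y := !(!y): !y
Before the loop (bound <=4), unroll the exhaustion recursion (WP_0 = exit-now case; WP_j = one more guarded iteration, up to j = 4):
  WP_0: (!h) && (!y)
  WP_1: (h ==> (!y)) && ((!h) ==> (!y))
  WP_2: (h ==> (y ==> (!y))) && ((!h) ==> (!y))
  WP_3: (h ==> (y ==> (y ==> (!y)))) && ((!h) ==> (!y))
  WP_4: (h ==> (y ==> (y ==> (y ==> (!y))))) && ((!h) ==> (!y))
So before the loop: (h ==> (y ==> (y ==> (y ==> (!y))))) && ((!h) ==> (!y))
Before y := h && y: (h ==> ((h && y) ==> ((h && y) ==> ((h && y) ==> (!(h && y)))))) && ((!h) ==> (!(h && y)))
Answer: WP = (h ==> ((h && y) ==> ((h && y) ==> ((h && y) ==> (!(h && y)))))) && ((!h) ==> (!(h && y)))
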